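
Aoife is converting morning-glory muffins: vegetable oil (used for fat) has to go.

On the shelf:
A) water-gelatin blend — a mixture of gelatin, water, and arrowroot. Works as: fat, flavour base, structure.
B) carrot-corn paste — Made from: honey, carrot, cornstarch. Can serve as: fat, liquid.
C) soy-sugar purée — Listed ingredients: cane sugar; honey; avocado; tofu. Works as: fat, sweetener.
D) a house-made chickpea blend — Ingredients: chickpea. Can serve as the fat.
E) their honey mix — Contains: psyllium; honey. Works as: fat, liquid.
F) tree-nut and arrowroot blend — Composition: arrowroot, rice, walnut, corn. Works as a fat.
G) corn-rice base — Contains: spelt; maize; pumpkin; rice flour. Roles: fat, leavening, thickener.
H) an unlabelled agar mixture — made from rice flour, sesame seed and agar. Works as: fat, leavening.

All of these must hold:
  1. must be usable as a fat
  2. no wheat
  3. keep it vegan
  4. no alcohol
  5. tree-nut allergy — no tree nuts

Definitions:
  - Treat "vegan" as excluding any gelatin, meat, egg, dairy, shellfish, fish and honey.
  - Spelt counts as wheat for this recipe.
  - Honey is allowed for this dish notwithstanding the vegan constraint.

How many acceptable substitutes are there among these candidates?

A: has gelatin, so not vegan — no
B: honey is permitted under the vegan carve-out; nothing else excluded — keep
C: honey is permitted under the vegan carve-out; nothing else excluded — OK
D: only chickpea; none excluded — keep
E: honey is permitted under the vegan carve-out; nothing else excluded — OK
F: has walnut, so not tree-nut-free — no
G: has spelt, so not wheat-free — reject
H: no alcohol, wheat-free — keep

5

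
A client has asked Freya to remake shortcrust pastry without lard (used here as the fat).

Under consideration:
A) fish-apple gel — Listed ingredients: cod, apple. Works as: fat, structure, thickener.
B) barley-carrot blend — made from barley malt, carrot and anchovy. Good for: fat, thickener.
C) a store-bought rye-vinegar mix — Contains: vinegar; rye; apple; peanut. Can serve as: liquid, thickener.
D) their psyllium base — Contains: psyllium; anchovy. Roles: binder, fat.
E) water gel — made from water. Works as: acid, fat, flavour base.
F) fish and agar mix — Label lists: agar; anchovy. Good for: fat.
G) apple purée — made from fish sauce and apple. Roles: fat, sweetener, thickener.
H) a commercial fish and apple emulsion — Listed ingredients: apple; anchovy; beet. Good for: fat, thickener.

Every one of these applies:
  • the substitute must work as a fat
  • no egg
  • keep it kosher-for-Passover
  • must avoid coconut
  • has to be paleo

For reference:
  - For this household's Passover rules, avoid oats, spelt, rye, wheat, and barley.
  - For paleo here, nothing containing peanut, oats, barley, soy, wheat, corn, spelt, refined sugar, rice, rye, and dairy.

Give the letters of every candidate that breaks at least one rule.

B, C

A: only cod and apple; none excluded — OK
B: has barley malt, so not kosher-for-Passover; has barley malt, so not paleo — no
C: not usable as a fat; has rye, so not kosher-for-Passover (and 1 more) — no
D: only anchovy and psyllium; none excluded — valid
E: nothing on the exclusion list — valid
F: only anchovy and agar; none excluded — keep
G: works as a fat, no egg, no coconut — OK
H: only anchovy, beet and apple; none excluded — OK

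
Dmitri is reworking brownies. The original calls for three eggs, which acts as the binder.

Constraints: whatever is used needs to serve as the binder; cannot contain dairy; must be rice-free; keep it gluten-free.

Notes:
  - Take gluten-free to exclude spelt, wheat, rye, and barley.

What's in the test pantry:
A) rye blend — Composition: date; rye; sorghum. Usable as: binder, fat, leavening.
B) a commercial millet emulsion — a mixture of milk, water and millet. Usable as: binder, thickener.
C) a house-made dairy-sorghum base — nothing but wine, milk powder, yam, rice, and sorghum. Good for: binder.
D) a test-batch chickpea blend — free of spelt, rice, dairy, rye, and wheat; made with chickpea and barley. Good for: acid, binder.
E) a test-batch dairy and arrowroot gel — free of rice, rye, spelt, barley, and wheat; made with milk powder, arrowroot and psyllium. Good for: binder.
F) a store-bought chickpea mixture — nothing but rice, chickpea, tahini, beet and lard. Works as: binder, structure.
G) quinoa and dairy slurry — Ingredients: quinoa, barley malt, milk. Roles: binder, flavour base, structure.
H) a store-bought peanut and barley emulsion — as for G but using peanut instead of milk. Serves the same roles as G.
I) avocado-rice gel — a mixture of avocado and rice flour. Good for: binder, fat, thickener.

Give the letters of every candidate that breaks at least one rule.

A, B, C, D, E, F, G, H, I

A: has rye, so not gluten-free — out
B: has milk, so not dairy-free — no
C: has milk powder, so not dairy-free; has rice, so not rice-free — no
D: has barley, so not gluten-free — out
E: has milk powder, so not dairy-free — reject
F: has rice, so not rice-free — no
G: has barley malt, so not gluten-free; has milk, so not dairy-free — no
H: has barley malt, so not gluten-free — out
I: has rice flour, so not rice-free — reject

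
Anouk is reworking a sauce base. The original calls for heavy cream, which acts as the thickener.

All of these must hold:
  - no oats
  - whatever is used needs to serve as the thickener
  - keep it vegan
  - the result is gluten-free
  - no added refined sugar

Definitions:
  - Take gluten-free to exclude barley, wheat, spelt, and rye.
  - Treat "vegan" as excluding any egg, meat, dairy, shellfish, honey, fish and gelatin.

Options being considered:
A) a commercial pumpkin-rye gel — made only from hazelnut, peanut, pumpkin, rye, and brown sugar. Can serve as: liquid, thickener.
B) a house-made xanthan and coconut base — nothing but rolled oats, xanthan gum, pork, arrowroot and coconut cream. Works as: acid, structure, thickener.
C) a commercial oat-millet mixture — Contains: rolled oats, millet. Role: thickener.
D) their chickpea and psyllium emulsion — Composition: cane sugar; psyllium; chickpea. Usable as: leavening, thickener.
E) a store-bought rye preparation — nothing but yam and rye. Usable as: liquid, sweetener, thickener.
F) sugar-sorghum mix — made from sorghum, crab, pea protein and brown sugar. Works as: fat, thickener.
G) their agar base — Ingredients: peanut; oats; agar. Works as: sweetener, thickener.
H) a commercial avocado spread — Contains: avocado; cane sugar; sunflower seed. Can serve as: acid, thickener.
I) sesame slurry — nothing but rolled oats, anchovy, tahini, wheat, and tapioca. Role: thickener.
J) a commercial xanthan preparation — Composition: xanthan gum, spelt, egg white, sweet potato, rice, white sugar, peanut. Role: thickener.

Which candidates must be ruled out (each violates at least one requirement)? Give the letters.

A, B, C, D, E, F, G, H, I, J

A: has rye, so not gluten-free; has brown sugar, so not no-added-sugar — reject
B: has pork, so not vegan; has rolled oats, so not oat-free — out
C: has rolled oats, so not oat-free — no
D: has cane sugar, so not no-added-sugar — reject
E: has rye, so not gluten-free — no
F: has crab, so not vegan; has brown sugar, so not no-added-sugar — reject
G: has oats, so not oat-free — out
H: has cane sugar, so not no-added-sugar — out
I: has wheat, so not gluten-free; has anchovy, so not vegan (and 1 more) — no
J: has spelt, so not gluten-free; has egg white, so not vegan (and 1 more) — no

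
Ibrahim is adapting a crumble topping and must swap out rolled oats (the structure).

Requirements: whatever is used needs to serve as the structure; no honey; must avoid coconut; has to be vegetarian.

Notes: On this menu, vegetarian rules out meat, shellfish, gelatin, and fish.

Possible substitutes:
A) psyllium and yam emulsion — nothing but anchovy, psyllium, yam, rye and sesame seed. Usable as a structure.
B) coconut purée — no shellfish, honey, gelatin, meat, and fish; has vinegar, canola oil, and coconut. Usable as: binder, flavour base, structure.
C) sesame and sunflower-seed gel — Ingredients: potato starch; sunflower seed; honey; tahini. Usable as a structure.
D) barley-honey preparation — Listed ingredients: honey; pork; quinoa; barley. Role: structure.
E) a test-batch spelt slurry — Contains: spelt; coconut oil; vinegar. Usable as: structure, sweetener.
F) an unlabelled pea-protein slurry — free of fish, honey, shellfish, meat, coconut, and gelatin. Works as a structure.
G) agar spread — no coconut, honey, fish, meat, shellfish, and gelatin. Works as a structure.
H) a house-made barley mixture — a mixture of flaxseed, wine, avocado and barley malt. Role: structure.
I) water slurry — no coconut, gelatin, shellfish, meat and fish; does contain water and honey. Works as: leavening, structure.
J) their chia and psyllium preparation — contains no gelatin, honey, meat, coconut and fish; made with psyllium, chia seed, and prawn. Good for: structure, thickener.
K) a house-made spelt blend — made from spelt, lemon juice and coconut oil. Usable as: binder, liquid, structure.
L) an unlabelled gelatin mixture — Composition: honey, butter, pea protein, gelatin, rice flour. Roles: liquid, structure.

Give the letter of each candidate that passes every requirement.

A: has anchovy, so not vegetarian — no
B: has coconut, so not coconut-free — reject
C: has honey, so not honey-free — out
D: has pork, so not vegetarian; has honey, so not honey-free — reject
E: has coconut oil, so not coconut-free — reject
F: nothing on the exclusion list — valid
G: every rule checks out — valid
H: wine and barley malt etc. — none of it excluded — OK
I: has honey, so not honey-free — reject
J: has prawn, so not vegetarian — out
K: has coconut oil, so not coconut-free — no
L: has gelatin, so not vegetarian; has honey, so not honey-free — no

F, G, H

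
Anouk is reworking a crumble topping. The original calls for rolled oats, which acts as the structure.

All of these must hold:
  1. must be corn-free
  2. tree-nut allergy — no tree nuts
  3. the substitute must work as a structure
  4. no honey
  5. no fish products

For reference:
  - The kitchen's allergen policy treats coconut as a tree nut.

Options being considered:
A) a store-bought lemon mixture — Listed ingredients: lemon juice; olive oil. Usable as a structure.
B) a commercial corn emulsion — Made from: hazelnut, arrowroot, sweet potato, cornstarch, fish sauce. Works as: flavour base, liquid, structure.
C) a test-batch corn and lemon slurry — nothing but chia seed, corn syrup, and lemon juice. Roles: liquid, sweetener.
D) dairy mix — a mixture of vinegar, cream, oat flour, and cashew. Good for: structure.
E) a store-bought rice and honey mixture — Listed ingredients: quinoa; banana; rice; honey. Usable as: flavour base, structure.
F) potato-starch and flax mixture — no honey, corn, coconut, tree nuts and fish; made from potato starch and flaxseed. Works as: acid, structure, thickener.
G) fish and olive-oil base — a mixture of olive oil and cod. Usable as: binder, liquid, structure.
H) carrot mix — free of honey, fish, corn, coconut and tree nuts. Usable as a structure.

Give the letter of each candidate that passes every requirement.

A, F, H

A: no corn, no fish — keep
B: has fish sauce, so not fish-free; has cornstarch, so not corn-free (and 1 more) — reject
C: not usable as a structure; has corn syrup, so not corn-free — no
D: has cashew, so not tree-nut-free — out
E: has honey, so not honey-free — reject
F: nothing on the exclusion list — OK
G: has cod, so not fish-free — reject
H: works as a structure, tree-nut-free, no fish — valid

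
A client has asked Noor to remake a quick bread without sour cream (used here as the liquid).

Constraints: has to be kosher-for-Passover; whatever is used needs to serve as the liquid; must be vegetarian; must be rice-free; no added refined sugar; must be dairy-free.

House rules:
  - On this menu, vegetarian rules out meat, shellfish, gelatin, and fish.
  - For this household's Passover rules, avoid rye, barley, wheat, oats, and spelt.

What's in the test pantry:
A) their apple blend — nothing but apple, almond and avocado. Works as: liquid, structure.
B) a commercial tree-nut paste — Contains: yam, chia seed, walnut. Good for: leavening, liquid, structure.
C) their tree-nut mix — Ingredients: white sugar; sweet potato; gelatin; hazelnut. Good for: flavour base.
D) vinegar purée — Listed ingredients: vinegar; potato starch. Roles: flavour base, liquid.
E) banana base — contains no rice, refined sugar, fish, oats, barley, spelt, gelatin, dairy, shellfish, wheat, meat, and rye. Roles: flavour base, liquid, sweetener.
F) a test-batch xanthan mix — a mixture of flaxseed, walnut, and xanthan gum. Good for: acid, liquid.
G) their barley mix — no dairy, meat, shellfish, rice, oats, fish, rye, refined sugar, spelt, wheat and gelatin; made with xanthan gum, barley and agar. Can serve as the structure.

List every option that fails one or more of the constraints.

C, G

A: all constraints satisfied — OK
B: only walnut, chia seed, and yam; none excluded — OK
C: not usable as a liquid; has gelatin, so not vegetarian (and 1 more) — out
D: all constraints satisfied — valid
E: vegetarian, no refined sugar — OK
F: works as a liquid, no dairy, no rice — valid
G: not usable as a liquid; has barley, so not kosher-for-Passover — reject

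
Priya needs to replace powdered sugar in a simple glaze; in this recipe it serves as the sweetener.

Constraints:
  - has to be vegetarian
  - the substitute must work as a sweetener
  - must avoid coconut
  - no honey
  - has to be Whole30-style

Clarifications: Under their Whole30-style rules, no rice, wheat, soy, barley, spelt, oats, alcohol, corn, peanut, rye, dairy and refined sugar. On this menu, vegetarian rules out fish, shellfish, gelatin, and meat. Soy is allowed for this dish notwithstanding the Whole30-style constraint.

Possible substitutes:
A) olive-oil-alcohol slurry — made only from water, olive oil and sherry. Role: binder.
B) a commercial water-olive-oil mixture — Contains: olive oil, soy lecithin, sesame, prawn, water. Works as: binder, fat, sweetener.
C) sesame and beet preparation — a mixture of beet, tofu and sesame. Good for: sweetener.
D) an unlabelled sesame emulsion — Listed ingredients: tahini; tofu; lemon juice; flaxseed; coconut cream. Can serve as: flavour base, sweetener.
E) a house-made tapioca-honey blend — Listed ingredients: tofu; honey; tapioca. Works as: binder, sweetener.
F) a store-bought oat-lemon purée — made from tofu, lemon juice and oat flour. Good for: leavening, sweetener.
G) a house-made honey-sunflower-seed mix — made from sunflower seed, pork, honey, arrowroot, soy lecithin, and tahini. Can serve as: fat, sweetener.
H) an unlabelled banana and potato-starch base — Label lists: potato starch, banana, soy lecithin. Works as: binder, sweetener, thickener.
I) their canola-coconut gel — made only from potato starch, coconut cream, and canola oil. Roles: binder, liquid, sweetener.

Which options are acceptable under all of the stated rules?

A: not usable as a sweetener; has sherry, so not Whole30-style — out
B: has prawn, so not vegetarian — reject
C: soy is permitted under the Whole30-style carve-out; nothing else excluded — keep
D: has coconut cream, so not coconut-free — out
E: has honey, so not honey-free — no
F: has oat flour, so not Whole30-style — reject
G: has pork, so not vegetarian; has honey, so not honey-free — reject
H: soy is permitted under the Whole30-style carve-out; nothing else excluded — valid
I: has coconut cream, so not coconut-free — out

C, H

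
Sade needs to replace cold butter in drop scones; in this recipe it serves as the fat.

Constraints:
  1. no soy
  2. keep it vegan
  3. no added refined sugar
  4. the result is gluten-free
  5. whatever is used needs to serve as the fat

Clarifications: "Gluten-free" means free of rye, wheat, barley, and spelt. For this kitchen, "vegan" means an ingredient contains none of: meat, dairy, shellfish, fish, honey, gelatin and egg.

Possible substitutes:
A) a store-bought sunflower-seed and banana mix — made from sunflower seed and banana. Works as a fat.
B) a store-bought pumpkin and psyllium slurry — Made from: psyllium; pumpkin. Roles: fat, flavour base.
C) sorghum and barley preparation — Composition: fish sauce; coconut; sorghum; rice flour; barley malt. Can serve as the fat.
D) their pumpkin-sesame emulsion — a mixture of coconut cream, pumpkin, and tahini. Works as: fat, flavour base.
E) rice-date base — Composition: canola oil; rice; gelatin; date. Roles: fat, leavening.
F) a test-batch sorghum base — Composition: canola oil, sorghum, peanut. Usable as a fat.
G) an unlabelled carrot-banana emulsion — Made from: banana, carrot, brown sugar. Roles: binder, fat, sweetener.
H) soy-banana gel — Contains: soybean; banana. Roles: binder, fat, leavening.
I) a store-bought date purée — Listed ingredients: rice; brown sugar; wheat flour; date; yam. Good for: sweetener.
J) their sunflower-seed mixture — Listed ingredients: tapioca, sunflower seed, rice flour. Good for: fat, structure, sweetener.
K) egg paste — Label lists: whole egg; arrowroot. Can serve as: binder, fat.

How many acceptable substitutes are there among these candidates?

A: only sunflower seed and banana; none excluded — OK
B: only psyllium and pumpkin; none excluded — OK
C: has barley malt, so not gluten-free; has fish sauce, so not vegan — out
D: only coconut cream, tahini and pumpkin; none excluded — keep
E: has gelatin, so not vegan — no
F: every rule checks out — OK
G: has brown sugar, so not no-added-sugar — out
H: has soybean, so not soy-free — reject
I: not usable as a fat; has wheat flour, so not gluten-free (and 1 more) — reject
J: only rice flour, tapioca and sunflower seed; none excluded — keep
K: has whole egg, so not vegan — out

5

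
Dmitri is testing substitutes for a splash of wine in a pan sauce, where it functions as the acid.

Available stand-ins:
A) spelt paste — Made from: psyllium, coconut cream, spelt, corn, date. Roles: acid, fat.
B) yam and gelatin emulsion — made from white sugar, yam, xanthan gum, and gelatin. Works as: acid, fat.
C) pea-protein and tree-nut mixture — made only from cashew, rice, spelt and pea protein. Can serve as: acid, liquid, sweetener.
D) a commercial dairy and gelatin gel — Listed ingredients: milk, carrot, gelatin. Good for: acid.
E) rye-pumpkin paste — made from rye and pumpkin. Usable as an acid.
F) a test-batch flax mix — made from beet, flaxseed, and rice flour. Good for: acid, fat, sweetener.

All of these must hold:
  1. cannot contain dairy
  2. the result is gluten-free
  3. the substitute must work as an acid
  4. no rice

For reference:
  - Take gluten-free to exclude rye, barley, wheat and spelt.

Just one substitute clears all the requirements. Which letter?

B

A: has spelt, so not gluten-free — out
B: no dairy, gluten-free — valid
C: has spelt, so not gluten-free; has rice, so not rice-free — out
D: has milk, so not dairy-free — reject
E: has rye, so not gluten-free — reject
F: has rice flour, so not rice-free — reject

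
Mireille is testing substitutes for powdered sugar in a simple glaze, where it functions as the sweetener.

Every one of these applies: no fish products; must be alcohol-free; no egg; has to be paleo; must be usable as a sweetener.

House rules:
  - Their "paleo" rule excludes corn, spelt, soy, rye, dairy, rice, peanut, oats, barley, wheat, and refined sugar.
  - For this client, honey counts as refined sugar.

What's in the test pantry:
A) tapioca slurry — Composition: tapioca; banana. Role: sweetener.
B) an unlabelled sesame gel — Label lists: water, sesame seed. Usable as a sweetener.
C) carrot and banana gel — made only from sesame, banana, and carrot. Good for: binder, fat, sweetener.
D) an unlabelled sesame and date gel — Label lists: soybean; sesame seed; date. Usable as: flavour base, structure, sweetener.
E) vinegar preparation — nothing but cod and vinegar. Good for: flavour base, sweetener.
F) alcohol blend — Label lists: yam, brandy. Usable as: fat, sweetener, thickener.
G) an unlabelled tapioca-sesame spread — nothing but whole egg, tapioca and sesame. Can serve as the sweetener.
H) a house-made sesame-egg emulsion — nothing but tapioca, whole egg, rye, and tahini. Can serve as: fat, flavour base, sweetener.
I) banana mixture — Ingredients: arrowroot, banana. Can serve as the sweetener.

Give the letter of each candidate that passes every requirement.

A, B, C, I

A: works as a sweetener, no egg, no alcohol — keep
B: works as a sweetener, no alcohol, paleo — keep
C: only sesame, banana, and carrot; none excluded — OK
D: has soybean, so not paleo — reject
E: has cod, so not fish-free — reject
F: has brandy, so not alcohol-free — out
G: has whole egg, so not egg-free — reject
H: has rye, so not paleo; has whole egg, so not egg-free — no
I: only arrowroot and banana; none excluded — OK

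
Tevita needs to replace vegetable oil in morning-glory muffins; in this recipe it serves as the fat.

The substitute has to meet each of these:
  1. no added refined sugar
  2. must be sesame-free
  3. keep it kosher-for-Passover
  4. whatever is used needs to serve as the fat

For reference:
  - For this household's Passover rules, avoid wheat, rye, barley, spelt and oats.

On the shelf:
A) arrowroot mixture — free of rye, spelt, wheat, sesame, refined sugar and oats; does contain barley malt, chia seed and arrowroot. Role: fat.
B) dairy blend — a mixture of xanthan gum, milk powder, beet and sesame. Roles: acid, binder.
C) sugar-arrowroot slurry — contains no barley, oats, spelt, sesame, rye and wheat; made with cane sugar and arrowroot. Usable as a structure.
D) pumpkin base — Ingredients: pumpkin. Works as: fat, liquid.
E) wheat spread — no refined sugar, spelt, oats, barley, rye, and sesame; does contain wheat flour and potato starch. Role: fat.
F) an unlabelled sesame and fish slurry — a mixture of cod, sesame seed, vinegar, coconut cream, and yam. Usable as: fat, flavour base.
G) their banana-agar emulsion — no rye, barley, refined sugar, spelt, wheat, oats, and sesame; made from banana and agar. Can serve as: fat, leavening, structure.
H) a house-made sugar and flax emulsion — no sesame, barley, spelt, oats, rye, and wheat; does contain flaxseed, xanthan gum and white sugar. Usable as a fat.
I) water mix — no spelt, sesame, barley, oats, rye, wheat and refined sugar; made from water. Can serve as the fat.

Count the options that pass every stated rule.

3

A: has barley malt, so not kosher-for-Passover — reject
B: not usable as a fat; has sesame, so not sesame-free — no
C: not usable as a fat; has cane sugar, so not no-added-sugar — no
D: works as a fat, no refined sugar, kosher-for-Passover — valid
E: has wheat flour, so not kosher-for-Passover — out
F: has sesame seed, so not sesame-free — no
G: no sesame, no refined sugar — OK
H: has white sugar, so not no-added-sugar — no
I: nothing on the exclusion list — keep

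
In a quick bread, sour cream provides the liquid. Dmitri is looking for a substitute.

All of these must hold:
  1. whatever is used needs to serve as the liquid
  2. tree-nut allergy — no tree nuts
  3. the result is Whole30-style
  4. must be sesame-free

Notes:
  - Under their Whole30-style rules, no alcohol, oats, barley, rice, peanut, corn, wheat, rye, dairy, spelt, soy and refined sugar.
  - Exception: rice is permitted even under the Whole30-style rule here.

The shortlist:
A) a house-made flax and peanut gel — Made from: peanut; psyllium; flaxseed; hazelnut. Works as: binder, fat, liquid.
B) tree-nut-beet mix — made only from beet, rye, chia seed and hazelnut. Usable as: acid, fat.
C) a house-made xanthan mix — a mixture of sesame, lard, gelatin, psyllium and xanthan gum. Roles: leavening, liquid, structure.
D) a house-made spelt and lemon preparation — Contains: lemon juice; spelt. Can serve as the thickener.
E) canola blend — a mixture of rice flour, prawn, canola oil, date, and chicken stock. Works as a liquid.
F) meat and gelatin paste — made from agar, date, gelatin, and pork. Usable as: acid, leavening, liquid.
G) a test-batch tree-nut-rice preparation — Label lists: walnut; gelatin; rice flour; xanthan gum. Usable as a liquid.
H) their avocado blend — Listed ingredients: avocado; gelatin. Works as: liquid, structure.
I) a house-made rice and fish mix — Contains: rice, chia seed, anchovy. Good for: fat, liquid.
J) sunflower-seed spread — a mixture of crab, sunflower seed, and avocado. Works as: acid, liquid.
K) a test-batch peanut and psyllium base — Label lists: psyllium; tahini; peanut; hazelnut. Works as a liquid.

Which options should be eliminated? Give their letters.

A, B, C, D, G, K

A: has peanut, so not Whole30-style; has hazelnut, so not tree-nut-free — reject
B: not usable as a liquid; has rye, so not Whole30-style (and 1 more) — no
C: has sesame, so not sesame-free — no
D: not usable as a liquid; has spelt, so not Whole30-style — reject
E: rice is permitted under the Whole30-style carve-out; nothing else excluded — OK
F: nothing on the exclusion list — keep
G: has walnut, so not tree-nut-free — out
H: nothing on the exclusion list — valid
I: rice is permitted under the Whole30-style carve-out; nothing else excluded — valid
J: all constraints satisfied — keep
K: has peanut, so not Whole30-style; has hazelnut, so not tree-nut-free (and 1 more) — no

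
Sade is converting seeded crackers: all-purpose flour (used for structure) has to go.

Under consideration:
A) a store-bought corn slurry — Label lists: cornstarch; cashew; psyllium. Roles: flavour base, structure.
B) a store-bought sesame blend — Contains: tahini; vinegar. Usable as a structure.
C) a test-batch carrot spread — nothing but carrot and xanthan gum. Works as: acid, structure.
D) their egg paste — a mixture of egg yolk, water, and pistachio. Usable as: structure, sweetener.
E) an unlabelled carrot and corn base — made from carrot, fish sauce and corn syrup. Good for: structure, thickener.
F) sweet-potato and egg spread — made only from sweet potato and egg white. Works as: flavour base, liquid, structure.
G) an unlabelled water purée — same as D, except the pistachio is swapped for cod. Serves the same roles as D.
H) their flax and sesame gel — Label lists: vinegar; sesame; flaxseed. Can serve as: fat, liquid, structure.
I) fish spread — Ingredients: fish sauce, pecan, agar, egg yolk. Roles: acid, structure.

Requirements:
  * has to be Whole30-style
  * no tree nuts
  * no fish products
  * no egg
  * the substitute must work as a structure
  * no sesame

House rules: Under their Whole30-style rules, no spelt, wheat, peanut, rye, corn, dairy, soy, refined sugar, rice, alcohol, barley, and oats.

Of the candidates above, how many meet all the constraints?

1

A: has cornstarch, so not Whole30-style; has cashew, so not tree-nut-free — no
B: has tahini, so not sesame-free — out
C: all constraints satisfied — valid
D: has pistachio, so not tree-nut-free; has egg yolk, so not egg-free — no
E: has corn syrup, so not Whole30-style; has fish sauce, so not fish-free — reject
F: has egg white, so not egg-free — no
G: has cod, so not fish-free; has egg yolk, so not egg-free — reject
H: has sesame, so not sesame-free — reject
I: has pecan, so not tree-nut-free; has fish sauce, so not fish-free (and 1 more) — reject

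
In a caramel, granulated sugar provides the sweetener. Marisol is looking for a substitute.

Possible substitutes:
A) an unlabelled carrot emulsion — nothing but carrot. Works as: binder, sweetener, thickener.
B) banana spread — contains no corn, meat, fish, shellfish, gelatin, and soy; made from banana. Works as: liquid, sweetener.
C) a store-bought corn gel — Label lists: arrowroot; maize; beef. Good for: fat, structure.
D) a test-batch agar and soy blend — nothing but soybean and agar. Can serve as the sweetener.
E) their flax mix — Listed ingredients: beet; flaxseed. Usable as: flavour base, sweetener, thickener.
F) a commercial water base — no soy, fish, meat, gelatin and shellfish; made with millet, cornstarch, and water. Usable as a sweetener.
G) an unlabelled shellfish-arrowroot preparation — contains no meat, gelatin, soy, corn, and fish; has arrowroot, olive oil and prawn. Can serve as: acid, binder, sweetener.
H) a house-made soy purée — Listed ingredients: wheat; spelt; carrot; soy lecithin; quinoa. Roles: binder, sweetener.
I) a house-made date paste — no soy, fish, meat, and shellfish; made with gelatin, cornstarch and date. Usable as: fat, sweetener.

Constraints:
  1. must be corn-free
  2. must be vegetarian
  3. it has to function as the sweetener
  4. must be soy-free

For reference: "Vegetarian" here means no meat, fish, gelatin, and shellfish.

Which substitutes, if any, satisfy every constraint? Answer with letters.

A, B, E

A: only carrot; none excluded — valid
B: nothing on the exclusion list — valid
C: not usable as a sweetener; has beef, so not vegetarian (and 1 more) — no
D: has soybean, so not soy-free — no
E: no soy, vegetarian — OK
F: has cornstarch, so not corn-free — reject
G: has prawn, so not vegetarian — out
H: has soy lecithin, so not soy-free — no
I: has gelatin, so not vegetarian; has cornstarch, so not corn-free — out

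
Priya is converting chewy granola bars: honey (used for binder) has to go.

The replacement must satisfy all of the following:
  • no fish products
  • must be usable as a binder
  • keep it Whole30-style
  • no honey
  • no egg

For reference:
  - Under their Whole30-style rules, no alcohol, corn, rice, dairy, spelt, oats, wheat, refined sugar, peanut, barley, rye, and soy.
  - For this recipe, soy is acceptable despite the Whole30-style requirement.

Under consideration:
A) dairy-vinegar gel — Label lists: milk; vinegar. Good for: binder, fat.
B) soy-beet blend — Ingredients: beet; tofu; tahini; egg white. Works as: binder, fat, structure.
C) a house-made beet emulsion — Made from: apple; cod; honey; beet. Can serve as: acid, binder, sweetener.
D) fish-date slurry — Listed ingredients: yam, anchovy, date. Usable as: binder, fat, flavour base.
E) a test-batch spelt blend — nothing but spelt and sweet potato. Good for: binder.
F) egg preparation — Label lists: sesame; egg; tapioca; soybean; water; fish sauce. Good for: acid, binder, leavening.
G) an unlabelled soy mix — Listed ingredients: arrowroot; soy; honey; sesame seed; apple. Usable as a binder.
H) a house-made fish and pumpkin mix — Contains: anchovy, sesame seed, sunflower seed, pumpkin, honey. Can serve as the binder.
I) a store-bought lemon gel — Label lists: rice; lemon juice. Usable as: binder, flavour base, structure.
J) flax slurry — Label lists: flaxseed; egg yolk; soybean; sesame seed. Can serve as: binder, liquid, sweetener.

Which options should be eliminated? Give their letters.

A: has milk, so not Whole30-style — no
B: has egg white, so not egg-free — reject
C: has honey, so not honey-free; has cod, so not fish-free — no
D: has anchovy, so not fish-free — reject
E: has spelt, so not Whole30-style — reject
F: has egg, so not egg-free; has fish sauce, so not fish-free — out
G: has honey, so not honey-free — no
H: has honey, so not honey-free; has anchovy, so not fish-free — out
I: has rice, so not Whole30-style — reject
J: has egg yolk, so not egg-free — no

A, B, C, D, E, F, G, H, I, J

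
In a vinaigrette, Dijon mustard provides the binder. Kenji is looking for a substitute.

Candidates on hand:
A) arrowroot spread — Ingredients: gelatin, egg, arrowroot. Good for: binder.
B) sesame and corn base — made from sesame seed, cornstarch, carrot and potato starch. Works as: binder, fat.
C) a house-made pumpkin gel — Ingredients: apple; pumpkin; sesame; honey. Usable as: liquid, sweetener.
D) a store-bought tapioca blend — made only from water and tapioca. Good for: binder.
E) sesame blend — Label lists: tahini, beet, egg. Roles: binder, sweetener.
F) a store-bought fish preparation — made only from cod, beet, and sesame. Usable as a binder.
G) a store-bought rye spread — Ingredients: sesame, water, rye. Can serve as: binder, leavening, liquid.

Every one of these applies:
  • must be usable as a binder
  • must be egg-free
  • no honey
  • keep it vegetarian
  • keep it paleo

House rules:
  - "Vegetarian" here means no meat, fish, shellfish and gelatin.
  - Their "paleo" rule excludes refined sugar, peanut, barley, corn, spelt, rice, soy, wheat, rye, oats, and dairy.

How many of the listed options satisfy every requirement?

A: has gelatin, so not vegetarian; has egg, so not egg-free — out
B: has cornstarch, so not paleo — reject
C: not usable as a binder; has honey, so not honey-free — no
D: only tapioca and water; none excluded — valid
E: has egg, so not egg-free — no
F: has cod, so not vegetarian — reject
G: has rye, so not paleo — reject

1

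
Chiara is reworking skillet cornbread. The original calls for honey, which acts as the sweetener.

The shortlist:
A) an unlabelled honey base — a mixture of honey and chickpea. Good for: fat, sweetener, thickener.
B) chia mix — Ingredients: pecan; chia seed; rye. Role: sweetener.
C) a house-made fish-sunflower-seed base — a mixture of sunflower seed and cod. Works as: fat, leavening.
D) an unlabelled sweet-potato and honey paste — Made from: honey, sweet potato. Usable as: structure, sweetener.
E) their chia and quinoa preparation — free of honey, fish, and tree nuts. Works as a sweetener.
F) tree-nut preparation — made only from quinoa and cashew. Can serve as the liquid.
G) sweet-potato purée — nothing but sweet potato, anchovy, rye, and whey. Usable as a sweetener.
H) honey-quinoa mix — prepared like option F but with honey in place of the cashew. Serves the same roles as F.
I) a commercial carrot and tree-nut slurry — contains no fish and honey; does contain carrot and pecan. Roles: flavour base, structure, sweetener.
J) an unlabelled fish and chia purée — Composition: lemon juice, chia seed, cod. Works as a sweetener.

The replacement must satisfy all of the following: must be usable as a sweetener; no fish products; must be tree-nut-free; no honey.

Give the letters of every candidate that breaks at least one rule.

A, B, C, D, F, G, H, I, J

A: has honey, so not honey-free — reject
B: has pecan, so not tree-nut-free — no
C: not usable as a sweetener; has cod, so not fish-free — reject
D: has honey, so not honey-free — reject
E: no tree nuts, no fish — OK
F: not usable as a sweetener; has cashew, so not tree-nut-free — reject
G: has anchovy, so not fish-free — out
H: not usable as a sweetener; has honey, so not honey-free — out
I: has pecan, so not tree-nut-free — reject
J: has cod, so not fish-free — no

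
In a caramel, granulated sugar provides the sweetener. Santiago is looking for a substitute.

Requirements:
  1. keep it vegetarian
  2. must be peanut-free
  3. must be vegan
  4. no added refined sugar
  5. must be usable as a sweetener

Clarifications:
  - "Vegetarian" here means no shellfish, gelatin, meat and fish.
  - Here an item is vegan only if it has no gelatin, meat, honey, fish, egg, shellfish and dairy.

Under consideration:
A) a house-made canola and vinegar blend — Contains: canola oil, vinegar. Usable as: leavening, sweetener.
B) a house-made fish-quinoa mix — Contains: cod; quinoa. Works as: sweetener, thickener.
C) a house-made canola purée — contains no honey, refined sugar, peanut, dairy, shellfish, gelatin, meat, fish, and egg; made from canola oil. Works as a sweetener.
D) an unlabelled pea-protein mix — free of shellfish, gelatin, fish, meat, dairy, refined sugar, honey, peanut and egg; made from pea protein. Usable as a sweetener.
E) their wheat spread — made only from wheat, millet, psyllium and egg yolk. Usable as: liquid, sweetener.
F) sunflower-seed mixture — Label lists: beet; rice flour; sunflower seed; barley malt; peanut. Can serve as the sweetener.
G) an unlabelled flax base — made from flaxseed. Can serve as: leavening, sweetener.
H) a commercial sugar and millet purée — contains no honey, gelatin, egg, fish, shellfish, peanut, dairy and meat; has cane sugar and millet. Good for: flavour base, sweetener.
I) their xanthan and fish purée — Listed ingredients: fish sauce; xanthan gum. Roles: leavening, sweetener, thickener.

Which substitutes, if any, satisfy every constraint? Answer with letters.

A: only canola oil and vinegar; none excluded — keep
B: has cod, so not vegetarian; has cod, so not vegan — no
C: works as a sweetener, vegan, no refined sugar — valid
D: vegan, no peanut — valid
E: has egg yolk, so not vegan — out
F: has peanut, so not peanut-free — out
G: only flaxseed; none excluded — valid
H: has cane sugar, so not no-added-sugar — out
I: has fish sauce, so not vegetarian; has fish sauce, so not vegan — out

A, C, D, G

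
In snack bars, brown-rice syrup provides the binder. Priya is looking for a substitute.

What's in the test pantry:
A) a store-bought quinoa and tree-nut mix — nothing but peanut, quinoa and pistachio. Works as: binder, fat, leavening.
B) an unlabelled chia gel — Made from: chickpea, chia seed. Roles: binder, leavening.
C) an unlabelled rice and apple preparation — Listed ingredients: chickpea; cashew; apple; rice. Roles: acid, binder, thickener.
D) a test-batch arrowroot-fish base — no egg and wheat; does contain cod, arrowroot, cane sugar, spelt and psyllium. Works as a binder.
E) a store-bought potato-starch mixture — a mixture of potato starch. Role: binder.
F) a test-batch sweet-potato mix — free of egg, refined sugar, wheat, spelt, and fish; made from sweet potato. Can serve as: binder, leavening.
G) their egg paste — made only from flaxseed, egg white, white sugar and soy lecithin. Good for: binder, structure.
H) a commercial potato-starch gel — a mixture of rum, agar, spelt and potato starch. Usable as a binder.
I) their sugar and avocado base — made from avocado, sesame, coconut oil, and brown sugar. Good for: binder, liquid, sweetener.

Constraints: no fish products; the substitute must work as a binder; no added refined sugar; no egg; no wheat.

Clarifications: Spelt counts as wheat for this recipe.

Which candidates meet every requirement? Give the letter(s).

A: works as a binder, no fish, no refined sugar — valid
B: only chia seed and chickpea; none excluded — keep
C: wheat-free, no fish — valid
D: has cod, so not fish-free; has spelt, so not wheat-free (and 1 more) — out
E: works as a binder, no refined sugar, no fish — valid
F: works as a binder, wheat-free, no fish — keep
G: has egg white, so not egg-free; has white sugar, so not no-added-sugar — reject
H: has spelt, so not wheat-free — no
I: has brown sugar, so not no-added-sugar — reject

A, B, C, E, F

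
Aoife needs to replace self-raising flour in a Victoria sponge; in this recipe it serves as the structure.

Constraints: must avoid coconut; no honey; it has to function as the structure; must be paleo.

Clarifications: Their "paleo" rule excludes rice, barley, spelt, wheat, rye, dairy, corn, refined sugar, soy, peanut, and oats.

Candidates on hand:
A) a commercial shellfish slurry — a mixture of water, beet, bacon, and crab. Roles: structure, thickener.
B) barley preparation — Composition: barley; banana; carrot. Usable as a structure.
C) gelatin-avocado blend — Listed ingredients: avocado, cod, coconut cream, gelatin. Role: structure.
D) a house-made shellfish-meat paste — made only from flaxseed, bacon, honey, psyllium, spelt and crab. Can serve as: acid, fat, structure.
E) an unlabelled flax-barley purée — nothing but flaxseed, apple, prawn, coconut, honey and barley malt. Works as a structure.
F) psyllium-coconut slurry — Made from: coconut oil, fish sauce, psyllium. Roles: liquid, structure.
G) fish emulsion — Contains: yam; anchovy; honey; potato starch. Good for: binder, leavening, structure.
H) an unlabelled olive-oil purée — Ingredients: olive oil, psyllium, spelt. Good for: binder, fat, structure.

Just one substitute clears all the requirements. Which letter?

A: nothing on the exclusion list — keep
B: has barley, so not paleo — reject
C: has coconut cream, so not coconut-free — reject
D: has spelt, so not paleo; has honey, so not honey-free — out
E: has barley malt, so not paleo; has coconut, so not coconut-free (and 1 more) — no
F: has coconut oil, so not coconut-free — out
G: has honey, so not honey-free — reject
H: has spelt, so not paleo — no

A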